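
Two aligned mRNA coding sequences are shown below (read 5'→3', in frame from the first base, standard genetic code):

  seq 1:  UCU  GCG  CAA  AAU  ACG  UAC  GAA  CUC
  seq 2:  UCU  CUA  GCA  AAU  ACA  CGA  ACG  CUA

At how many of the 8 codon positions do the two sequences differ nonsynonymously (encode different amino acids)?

Codon 1: UCU Ser / UCU Ser — identical.
Codon 2: GCG Ala / CUA Leu — nonsynonymous.
Codon 3: CAA Gln / GCA Ala — nonsynonymous.
Codon 4: AAU Asn / AAU Asn — identical.
Codon 5: ACG Thr / ACA Thr — synonymous.
Codon 6: UAC Tyr / CGA Arg — nonsynonymous.
Codon 7: GAA Glu / ACG Thr — nonsynonymous.
Codon 8: CUC Leu / CUA Leu — synonymous.
Nonsynonymous differences: 4.

4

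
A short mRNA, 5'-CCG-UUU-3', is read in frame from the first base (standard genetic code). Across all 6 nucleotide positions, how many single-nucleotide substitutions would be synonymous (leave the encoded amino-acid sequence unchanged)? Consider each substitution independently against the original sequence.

4

Codon 1 (CCG, Pro): 3 synonymous substitutions.
Codon 2 (UUU, Phe): 1 synonymous substitution.
Total: 3 + 1 = 4.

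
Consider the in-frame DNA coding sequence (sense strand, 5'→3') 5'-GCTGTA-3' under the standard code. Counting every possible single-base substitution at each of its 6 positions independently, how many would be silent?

6

Codon 1 (GCT, Ala): 3 synonymous substitutions.
Codon 2 (GTA, Val): 3 synonymous substitutions.
Total: 3 + 3 = 6.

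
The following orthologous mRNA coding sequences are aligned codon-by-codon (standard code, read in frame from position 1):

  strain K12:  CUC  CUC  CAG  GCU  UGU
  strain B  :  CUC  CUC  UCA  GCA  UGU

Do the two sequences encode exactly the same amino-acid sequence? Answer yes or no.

Codon 1: CUC Leu / CUC Leu — identical.
Codon 2: CUC Leu / CUC Leu — identical.
Codon 3: CAG Gln / UCA Ser — nonsynonymous.
Codon 4: GCU Ala / GCA Ala — synonymous.
Codon 5: UGU Cys / UGU Cys — identical.
Nonsynonymous differences: 1 → different protein.

no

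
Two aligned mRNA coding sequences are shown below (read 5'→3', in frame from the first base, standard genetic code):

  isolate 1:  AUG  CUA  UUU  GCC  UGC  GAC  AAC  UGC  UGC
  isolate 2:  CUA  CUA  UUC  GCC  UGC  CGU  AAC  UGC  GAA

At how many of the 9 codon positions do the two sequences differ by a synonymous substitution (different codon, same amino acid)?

1

Codon 1: AUG Met / CUA Leu — nonsynonymous.
Codon 2: CUA Leu / CUA Leu — identical.
Codon 3: UUU Phe / UUC Phe — synonymous.
Codon 4: GCC Ala / GCC Ala — identical.
Codon 5: UGC Cys / UGC Cys — identical.
Codon 6: GAC Asp / CGU Arg — nonsynonymous.
Codon 7: AAC Asn / AAC Asn — identical.
Codon 8: UGC Cys / UGC Cys — identical.
Codon 9: UGC Cys / GAA Glu — nonsynonymous.
Synonymous differences: 1.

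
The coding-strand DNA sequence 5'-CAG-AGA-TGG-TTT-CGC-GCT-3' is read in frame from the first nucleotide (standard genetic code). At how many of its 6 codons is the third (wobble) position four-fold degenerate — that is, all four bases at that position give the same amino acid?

Codon 1 CAG (Gln): third position 2-fold.
Codon 2 AGA (Arg): third position 2-fold.
Codon 3 TGG (Trp): third position 1-fold.
Codon 4 TTT (Phe): third position 2-fold.
Codon 5 CGC (Arg): third position 4-fold.
Codon 6 GCT (Ala): third position 4-fold.
Four-fold degenerate third positions: 2.

2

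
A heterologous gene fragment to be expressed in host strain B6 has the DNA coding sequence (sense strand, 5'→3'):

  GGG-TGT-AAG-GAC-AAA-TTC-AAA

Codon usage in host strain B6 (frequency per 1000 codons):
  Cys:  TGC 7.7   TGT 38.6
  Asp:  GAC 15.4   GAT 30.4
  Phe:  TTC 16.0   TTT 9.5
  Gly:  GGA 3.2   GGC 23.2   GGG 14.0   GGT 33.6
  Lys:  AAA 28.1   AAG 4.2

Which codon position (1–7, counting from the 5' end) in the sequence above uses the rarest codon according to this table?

3

Codon 1 GGG (Gly): 14.0 per 1000.
Codon 2 TGT (Cys): 38.6 per 1000.
Codon 3 AAG (Lys): 4.2 per 1000.
Codon 4 GAC (Asp): 15.4 per 1000.
Codon 5 AAA (Lys): 28.1 per 1000.
Codon 6 TTC (Phe): 16.0 per 1000.
Codon 7 AAA (Lys): 28.1 per 1000.
Lowest frequency is 4.2 at codon 3.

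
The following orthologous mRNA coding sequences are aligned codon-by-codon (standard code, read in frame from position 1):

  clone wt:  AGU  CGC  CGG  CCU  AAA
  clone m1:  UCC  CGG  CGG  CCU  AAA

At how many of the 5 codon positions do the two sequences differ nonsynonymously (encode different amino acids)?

Codon 1: AGU Ser / UCC Ser — synonymous.
Codon 2: CGC Arg / CGG Arg — synonymous.
Codon 3: CGG Arg / CGG Arg — identical.
Codon 4: CCU Pro / CCU Pro — identical.
Codon 5: AAA Lys / AAA Lys — identical.
Nonsynonymous differences: 0.

0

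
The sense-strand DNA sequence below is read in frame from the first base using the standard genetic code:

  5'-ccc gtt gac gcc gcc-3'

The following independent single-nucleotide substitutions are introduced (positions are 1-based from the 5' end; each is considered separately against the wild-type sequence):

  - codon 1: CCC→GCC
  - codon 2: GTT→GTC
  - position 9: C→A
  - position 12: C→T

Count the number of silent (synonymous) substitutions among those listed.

Codon 1: CCC (Pro) → GCC (Ala) — missense.
Codon 2: GTT (Val) → GTC (Val) — synonymous.
Codon 3: GAC (Asp) → GAA (Glu) — missense.
Codon 4: GCC (Ala) → GCT (Ala) — synonymous.
Synonymous: 2 of 4.

2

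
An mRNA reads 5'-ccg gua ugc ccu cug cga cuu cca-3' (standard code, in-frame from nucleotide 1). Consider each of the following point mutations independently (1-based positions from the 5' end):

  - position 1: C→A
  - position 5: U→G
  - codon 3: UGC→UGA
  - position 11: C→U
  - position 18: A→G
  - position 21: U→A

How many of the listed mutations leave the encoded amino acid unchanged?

2

Codon 1: CCG (Pro) → ACG (Thr) — missense.
Codon 2: GUA (Val) → GGA (Gly) — missense.
Codon 3: UGC (Cys) → UGA (Stop) — nonsense.
Codon 4: CCU (Pro) → CUU (Leu) — missense.
Codon 6: CGA (Arg) → CGG (Arg) — synonymous.
Codon 7: CUU (Leu) → CUA (Leu) — synonymous.
Synonymous: 2 of 6.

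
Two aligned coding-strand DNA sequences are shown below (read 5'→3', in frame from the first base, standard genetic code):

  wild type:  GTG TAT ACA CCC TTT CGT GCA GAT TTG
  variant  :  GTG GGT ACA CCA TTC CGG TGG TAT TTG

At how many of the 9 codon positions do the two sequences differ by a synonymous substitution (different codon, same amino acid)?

3

Codon 1: GTG Val / GTG Val — identical.
Codon 2: TAT Tyr / GGT Gly — nonsynonymous.
Codon 3: ACA Thr / ACA Thr — identical.
Codon 4: CCC Pro / CCA Pro — synonymous.
Codon 5: TTT Phe / TTC Phe — synonymous.
Codon 6: CGT Arg / CGG Arg — synonymous.
Codon 7: GCA Ala / TGG Trp — nonsynonymous.
Codon 8: GAT Asp / TAT Tyr — nonsynonymous.
Codon 9: TTG Leu / TTG Leu — identical.
Synonymous differences: 3.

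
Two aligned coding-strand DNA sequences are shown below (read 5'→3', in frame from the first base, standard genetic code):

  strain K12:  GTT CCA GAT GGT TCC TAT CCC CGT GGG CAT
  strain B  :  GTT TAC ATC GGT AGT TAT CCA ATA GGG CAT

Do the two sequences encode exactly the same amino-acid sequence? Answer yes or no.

no

Codon 1: GTT Val / GTT Val — identical.
Codon 2: CCA Pro / TAC Tyr — nonsynonymous.
Codon 3: GAT Asp / ATC Ile — nonsynonymous.
Codon 4: GGT Gly / GGT Gly — identical.
Codon 5: TCC Ser / AGT Ser — synonymous.
Codon 6: TAT Tyr / TAT Tyr — identical.
Codon 7: CCC Pro / CCA Pro — synonymous.
Codon 8: CGT Arg / ATA Ile — nonsynonymous.
Codon 9: GGG Gly / GGG Gly — identical.
Codon 10: CAT His / CAT His — identical.
Nonsynonymous differences: 3 → different protein.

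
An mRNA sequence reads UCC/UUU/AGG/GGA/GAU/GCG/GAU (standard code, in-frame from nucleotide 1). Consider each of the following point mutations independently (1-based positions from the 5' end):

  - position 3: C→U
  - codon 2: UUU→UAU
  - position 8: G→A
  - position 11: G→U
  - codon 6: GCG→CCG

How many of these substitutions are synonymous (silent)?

1

Codon 1: UCC (Ser) → UCU (Ser) — synonymous.
Codon 2: UUU (Phe) → UAU (Tyr) — missense.
Codon 3: AGG (Arg) → AAG (Lys) — missense.
Codon 4: GGA (Gly) → GUA (Val) — missense.
Codon 6: GCG (Ala) → CCG (Pro) — missense.
Synonymous: 1 of 5.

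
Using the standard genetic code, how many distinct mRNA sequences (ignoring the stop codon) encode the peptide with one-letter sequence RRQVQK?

Arg: 6 codons.
Arg: 6 codons.
Gln: 2 codons.
Val: 4 codons.
Gln: 2 codons.
Lys: 2 codons.
6 × 6 × 2 × 4 × 2 × 2 = 1152.

1152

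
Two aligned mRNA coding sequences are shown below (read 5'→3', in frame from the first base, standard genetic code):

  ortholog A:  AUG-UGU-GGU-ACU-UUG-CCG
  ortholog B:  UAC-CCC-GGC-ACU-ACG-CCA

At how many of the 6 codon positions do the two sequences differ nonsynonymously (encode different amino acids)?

3

Codon 1: AUG Met / UAC Tyr — nonsynonymous.
Codon 2: UGU Cys / CCC Pro — nonsynonymous.
Codon 3: GGU Gly / GGC Gly — synonymous.
Codon 4: ACU Thr / ACU Thr — identical.
Codon 5: UUG Leu / ACG Thr — nonsynonymous.
Codon 6: CCG Pro / CCA Pro — synonymous.
Nonsynonymous differences: 3.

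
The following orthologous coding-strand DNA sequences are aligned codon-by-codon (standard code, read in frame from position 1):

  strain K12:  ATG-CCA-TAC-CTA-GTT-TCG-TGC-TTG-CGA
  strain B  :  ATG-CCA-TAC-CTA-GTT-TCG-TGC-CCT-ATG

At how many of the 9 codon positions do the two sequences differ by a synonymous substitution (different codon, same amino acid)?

Codon 1: ATG Met / ATG Met — identical.
Codon 2: CCA Pro / CCA Pro — identical.
Codon 3: TAC Tyr / TAC Tyr — identical.
Codon 4: CTA Leu / CTA Leu — identical.
Codon 5: GTT Val / GTT Val — identical.
Codon 6: TCG Ser / TCG Ser — identical.
Codon 7: TGC Cys / TGC Cys — identical.
Codon 8: TTG Leu / CCT Pro — nonsynonymous.
Codon 9: CGA Arg / ATG Met — nonsynonymous.
Synonymous differences: 0.

0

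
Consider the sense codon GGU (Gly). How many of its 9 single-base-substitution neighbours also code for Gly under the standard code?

3

Position 1: none → 0 synonymous.
Position 2: none → 0 synonymous.
Position 3: GGC, GGA, GGG → 3 synonymous.
Total: 0 + 0 + 3 = 3.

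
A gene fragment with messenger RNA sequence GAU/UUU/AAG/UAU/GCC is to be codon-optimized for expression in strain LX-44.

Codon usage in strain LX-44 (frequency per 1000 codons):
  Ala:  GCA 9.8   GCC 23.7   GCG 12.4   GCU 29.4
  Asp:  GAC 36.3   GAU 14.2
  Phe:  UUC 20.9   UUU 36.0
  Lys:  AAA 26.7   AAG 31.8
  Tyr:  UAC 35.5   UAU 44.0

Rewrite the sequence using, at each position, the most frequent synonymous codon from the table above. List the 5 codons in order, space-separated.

Codon 1 (Asp): best is GAC at 36.3.
Codon 2 (Phe): best is UUU at 36.0.
Codon 3 (Lys): best is AAG at 31.8.
Codon 4 (Tyr): best is UAU at 44.0.
Codon 5 (Ala): best is GCU at 29.4.

GAC UUU AAG UAU GCU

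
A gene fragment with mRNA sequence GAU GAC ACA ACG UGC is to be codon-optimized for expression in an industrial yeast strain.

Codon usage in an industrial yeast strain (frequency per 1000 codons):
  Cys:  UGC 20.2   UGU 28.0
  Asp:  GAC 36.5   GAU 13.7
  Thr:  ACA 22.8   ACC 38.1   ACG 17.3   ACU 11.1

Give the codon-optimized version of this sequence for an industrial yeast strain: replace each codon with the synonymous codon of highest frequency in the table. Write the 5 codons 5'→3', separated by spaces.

GAC GAC ACC ACC UGU

Codon 1 (Asp): best is GAC at 36.5.
Codon 2 (Asp): best is GAC at 36.5.
Codon 3 (Thr): best is ACC at 38.1.
Codon 4 (Thr): best is ACC at 38.1.
Codon 5 (Cys): best is UGU at 28.0.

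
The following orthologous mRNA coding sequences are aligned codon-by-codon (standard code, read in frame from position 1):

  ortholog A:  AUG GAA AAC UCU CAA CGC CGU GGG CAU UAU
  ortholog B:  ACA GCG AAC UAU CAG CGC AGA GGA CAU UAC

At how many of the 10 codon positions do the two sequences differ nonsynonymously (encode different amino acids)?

Codon 1: AUG Met / ACA Thr — nonsynonymous.
Codon 2: GAA Glu / GCG Ala — nonsynonymous.
Codon 3: AAC Asn / AAC Asn — identical.
Codon 4: UCU Ser / UAU Tyr — nonsynonymous.
Codon 5: CAA Gln / CAG Gln — synonymous.
Codon 6: CGC Arg / CGC Arg — identical.
Codon 7: CGU Arg / AGA Arg — synonymous.
Codon 8: GGG Gly / GGA Gly — synonymous.
Codon 9: CAU His / CAU His — identical.
Codon 10: UAU Tyr / UAC Tyr — synonymous.
Nonsynonymous differences: 3.

3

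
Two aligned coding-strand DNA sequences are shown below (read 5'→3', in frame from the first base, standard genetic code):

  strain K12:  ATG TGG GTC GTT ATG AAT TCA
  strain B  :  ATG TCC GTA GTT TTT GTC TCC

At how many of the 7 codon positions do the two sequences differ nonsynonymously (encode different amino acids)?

Codon 1: ATG Met / ATG Met — identical.
Codon 2: TGG Trp / TCC Ser — nonsynonymous.
Codon 3: GTC Val / GTA Val — synonymous.
Codon 4: GTT Val / GTT Val — identical.
Codon 5: ATG Met / TTT Phe — nonsynonymous.
Codon 6: AAT Asn / GTC Val — nonsynonymous.
Codon 7: TCA Ser / TCC Ser — synonymous.
Nonsynonymous differences: 3.

3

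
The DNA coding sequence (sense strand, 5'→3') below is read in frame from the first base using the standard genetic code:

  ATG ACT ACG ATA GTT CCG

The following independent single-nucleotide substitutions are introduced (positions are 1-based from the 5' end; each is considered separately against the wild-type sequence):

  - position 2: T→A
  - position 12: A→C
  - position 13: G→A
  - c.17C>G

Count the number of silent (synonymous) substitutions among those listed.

Codon 1: ATG (Met) → AAG (Lys) — missense.
Codon 4: ATA (Ile) → ATC (Ile) — synonymous.
Codon 5: GTT (Val) → ATT (Ile) — missense.
Codon 6: CCG (Pro) → CGG (Arg) — missense.
Synonymous: 1 of 4.

1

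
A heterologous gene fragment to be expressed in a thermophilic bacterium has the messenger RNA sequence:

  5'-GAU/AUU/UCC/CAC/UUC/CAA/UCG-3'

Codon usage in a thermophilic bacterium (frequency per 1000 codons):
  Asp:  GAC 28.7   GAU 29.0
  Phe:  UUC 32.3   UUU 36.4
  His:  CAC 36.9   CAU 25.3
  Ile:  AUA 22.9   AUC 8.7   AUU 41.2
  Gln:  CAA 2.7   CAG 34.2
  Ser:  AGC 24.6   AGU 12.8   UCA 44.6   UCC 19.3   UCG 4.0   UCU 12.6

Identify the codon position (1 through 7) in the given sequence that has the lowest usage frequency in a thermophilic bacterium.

Codon 1 GAU (Asp): 29.0 per 1000.
Codon 2 AUU (Ile): 41.2 per 1000.
Codon 3 UCC (Ser): 19.3 per 1000.
Codon 4 CAC (His): 36.9 per 1000.
Codon 5 UUC (Phe): 32.3 per 1000.
Codon 6 CAA (Gln): 2.7 per 1000.
Codon 7 UCG (Ser): 4.0 per 1000.
Lowest frequency is 2.7 at codon 6.

6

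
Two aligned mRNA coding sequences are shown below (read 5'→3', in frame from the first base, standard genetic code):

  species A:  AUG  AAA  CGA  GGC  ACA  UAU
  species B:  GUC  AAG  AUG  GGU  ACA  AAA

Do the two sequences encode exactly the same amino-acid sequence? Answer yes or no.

no

Codon 1: AUG Met / GUC Val — nonsynonymous.
Codon 2: AAA Lys / AAG Lys — synonymous.
Codon 3: CGA Arg / AUG Met — nonsynonymous.
Codon 4: GGC Gly / GGU Gly — synonymous.
Codon 5: ACA Thr / ACA Thr — identical.
Codon 6: UAU Tyr / AAA Lys — nonsynonymous.
Nonsynonymous differences: 3 → different protein.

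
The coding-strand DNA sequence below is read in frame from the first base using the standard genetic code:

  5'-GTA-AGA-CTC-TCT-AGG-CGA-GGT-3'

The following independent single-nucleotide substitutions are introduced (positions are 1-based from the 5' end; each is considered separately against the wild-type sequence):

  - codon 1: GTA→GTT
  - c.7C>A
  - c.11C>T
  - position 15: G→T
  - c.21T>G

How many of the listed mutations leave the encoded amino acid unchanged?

Codon 1: GTA (Val) → GTT (Val) — synonymous.
Codon 3: CTC (Leu) → ATC (Ile) — missense.
Codon 4: TCT (Ser) → TTT (Phe) — missense.
Codon 5: AGG (Arg) → AGT (Ser) — missense.
Codon 7: GGT (Gly) → GGG (Gly) — synonymous.
Synonymous: 2 of 5.

2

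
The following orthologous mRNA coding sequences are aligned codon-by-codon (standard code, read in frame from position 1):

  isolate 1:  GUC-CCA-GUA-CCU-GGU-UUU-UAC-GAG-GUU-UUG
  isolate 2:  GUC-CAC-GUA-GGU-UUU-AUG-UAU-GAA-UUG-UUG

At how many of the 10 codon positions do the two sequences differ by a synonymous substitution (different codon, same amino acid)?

2

Codon 1: GUC Val / GUC Val — identical.
Codon 2: CCA Pro / CAC His — nonsynonymous.
Codon 3: GUA Val / GUA Val — identical.
Codon 4: CCU Pro / GGU Gly — nonsynonymous.
Codon 5: GGU Gly / UUU Phe — nonsynonymous.
Codon 6: UUU Phe / AUG Met — nonsynonymous.
Codon 7: UAC Tyr / UAU Tyr — synonymous.
Codon 8: GAG Glu / GAA Glu — synonymous.
Codon 9: GUU Val / UUG Leu — nonsynonymous.
Codon 10: UUG Leu / UUG Leu — identical.
Synonymous differences: 2.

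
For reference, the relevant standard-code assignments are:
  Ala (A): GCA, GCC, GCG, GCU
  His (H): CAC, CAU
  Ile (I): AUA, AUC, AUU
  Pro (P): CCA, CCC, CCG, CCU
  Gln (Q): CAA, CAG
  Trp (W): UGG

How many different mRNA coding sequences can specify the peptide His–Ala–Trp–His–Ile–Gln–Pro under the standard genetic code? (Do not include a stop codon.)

384

His: 2 codons.
Ala: 4 codons.
Trp: 1 codon.
His: 2 codons.
Ile: 3 codons.
Gln: 2 codons.
Pro: 4 codons.
2 × 4 × 1 × 2 × 3 × 2 × 4 = 384.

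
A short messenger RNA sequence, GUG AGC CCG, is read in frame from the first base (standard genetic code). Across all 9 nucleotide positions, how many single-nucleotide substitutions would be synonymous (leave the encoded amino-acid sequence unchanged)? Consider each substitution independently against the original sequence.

Codon 1 (GUG, Val): 3 synonymous substitutions.
Codon 2 (AGC, Ser): 1 synonymous substitution.
Codon 3 (CCG, Pro): 3 synonymous substitutions.
Total: 3 + 1 + 3 = 7.

7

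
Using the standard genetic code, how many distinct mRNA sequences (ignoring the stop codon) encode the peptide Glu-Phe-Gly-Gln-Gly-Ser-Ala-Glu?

Glu: 2 codons.
Phe: 2 codons.
Gly: 4 codons.
Gln: 2 codons.
Gly: 4 codons.
Ser: 6 codons.
Ala: 4 codons.
Glu: 2 codons.
2 × 2 × 4 × 2 × 4 × 6 × 4 × 2 = 6144.

6144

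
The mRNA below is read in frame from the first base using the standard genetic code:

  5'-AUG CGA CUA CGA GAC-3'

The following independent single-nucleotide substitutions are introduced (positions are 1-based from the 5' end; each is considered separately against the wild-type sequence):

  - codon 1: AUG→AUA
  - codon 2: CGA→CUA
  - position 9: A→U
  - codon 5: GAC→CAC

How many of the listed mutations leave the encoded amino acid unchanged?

1

Codon 1: AUG (Met) → AUA (Ile) — missense.
Codon 2: CGA (Arg) → CUA (Leu) — missense.
Codon 3: CUA (Leu) → CUU (Leu) — synonymous.
Codon 5: GAC (Asp) → CAC (His) — missense.
Synonymous: 1 of 4.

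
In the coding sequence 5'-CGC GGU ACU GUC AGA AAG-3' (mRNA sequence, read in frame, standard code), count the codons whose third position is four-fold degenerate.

Codon 1 CGC (Arg): third position 4-fold.
Codon 2 GGU (Gly): third position 4-fold.
Codon 3 ACU (Thr): third position 4-fold.
Codon 4 GUC (Val): third position 4-fold.
Codon 5 AGA (Arg): third position 2-fold.
Codon 6 AAG (Lys): third position 2-fold.
Four-fold degenerate third positions: 4.

4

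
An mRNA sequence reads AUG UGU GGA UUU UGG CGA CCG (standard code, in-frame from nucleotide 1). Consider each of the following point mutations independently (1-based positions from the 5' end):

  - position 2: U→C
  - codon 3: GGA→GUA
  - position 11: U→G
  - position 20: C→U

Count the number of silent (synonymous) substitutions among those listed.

0

Codon 1: AUG (Met) → ACG (Thr) — missense.
Codon 3: GGA (Gly) → GUA (Val) — missense.
Codon 4: UUU (Phe) → UGU (Cys) — missense.
Codon 7: CCG (Pro) → CUG (Leu) — missense.
Synonymous: 0 of 4.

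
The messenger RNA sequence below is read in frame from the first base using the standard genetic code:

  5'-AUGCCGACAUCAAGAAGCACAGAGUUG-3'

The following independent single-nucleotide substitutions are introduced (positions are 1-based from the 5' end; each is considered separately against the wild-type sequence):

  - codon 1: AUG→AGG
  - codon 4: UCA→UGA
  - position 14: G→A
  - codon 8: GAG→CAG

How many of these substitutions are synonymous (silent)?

0

Codon 1: AUG (Met) → AGG (Arg) — missense.
Codon 4: UCA (Ser) → UGA (Stop) — nonsense.
Codon 5: AGA (Arg) → AAA (Lys) — missense.
Codon 8: GAG (Glu) → CAG (Gln) — missense.
Synonymous: 0 of 4.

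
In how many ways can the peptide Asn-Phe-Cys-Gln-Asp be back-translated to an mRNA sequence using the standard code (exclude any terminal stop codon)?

Asn: 2 codons.
Phe: 2 codons.
Cys: 2 codons.
Gln: 2 codons.
Asp: 2 codons.
2 × 2 × 2 × 2 × 2 = 32.

32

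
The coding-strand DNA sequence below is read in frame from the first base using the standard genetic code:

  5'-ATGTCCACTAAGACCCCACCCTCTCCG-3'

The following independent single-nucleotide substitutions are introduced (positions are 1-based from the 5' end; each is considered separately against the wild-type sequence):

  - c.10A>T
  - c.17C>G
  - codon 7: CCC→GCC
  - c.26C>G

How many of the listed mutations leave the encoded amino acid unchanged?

0

Codon 4: AAG (Lys) → TAG (Stop) — nonsense.
Codon 6: CCA (Pro) → CGA (Arg) — missense.
Codon 7: CCC (Pro) → GCC (Ala) — missense.
Codon 9: CCG (Pro) → CGG (Arg) — missense.
Synonymous: 0 of 4.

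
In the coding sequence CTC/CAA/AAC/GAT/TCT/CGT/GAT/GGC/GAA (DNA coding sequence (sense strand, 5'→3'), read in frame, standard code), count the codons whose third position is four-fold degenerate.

4

Codon 1 CTC (Leu): third position 4-fold.
Codon 2 CAA (Gln): third position 2-fold.
Codon 3 AAC (Asn): third position 2-fold.
Codon 4 GAT (Asp): third position 2-fold.
Codon 5 TCT (Ser): third position 4-fold.
Codon 6 CGT (Arg): third position 4-fold.
Codon 7 GAT (Asp): third position 2-fold.
Codon 8 GGC (Gly): third position 4-fold.
Codon 9 GAA (Glu): third position 2-fold.
Four-fold degenerate third positions: 4.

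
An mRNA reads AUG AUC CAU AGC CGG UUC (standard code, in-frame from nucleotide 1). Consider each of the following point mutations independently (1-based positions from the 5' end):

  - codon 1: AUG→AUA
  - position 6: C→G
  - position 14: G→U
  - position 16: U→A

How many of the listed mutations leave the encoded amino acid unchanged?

0

Codon 1: AUG (Met) → AUA (Ile) — missense.
Codon 2: AUC (Ile) → AUG (Met) — missense.
Codon 5: CGG (Arg) → CUG (Leu) — missense.
Codon 6: UUC (Phe) → AUC (Ile) — missense.
Synonymous: 0 of 4.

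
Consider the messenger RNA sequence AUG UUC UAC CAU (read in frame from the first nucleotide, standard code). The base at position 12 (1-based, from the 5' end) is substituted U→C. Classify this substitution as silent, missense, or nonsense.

Position 12 falls in codon 4: CAU → His.
After the substitution the codon is CAC → His.
Both encode His, so the change is synonymous.

silent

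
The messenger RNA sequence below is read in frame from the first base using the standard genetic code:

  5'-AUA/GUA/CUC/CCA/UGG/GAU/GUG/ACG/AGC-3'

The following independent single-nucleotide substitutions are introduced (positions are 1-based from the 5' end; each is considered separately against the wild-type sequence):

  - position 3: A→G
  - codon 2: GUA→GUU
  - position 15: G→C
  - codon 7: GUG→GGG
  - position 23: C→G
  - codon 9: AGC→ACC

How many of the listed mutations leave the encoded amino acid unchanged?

Codon 1: AUA (Ile) → AUG (Met) — missense.
Codon 2: GUA (Val) → GUU (Val) — synonymous.
Codon 5: UGG (Trp) → UGC (Cys) — missense.
Codon 7: GUG (Val) → GGG (Gly) — missense.
Codon 8: ACG (Thr) → AGG (Arg) — missense.
Codon 9: AGC (Ser) → ACC (Thr) — missense.
Synonymous: 1 of 6.

1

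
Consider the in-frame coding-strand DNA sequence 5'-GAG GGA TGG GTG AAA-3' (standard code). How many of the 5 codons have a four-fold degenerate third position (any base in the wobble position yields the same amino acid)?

Codon 1 GAG (Glu): third position 2-fold.
Codon 2 GGA (Gly): third position 4-fold.
Codon 3 TGG (Trp): third position 1-fold.
Codon 4 GTG (Val): third position 4-fold.
Codon 5 AAA (Lys): third position 2-fold.
Four-fold degenerate third positions: 2.

2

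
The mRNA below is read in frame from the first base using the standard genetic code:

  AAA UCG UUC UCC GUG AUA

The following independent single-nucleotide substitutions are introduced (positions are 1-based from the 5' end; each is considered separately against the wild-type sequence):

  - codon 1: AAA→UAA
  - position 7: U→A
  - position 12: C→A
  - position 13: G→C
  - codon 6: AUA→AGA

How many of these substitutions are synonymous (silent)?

Codon 1: AAA (Lys) → UAA (Stop) — nonsense.
Codon 3: UUC (Phe) → AUC (Ile) — missense.
Codon 4: UCC (Ser) → UCA (Ser) — synonymous.
Codon 5: GUG (Val) → CUG (Leu) — missense.
Codon 6: AUA (Ile) → AGA (Arg) — missense.
Synonymous: 1 of 5.

1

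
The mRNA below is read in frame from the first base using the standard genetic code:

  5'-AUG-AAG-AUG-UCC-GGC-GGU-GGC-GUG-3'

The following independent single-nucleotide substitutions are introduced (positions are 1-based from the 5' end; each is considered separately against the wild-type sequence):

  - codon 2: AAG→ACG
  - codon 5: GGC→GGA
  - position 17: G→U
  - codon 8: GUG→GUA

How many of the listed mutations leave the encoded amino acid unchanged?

Codon 2: AAG (Lys) → ACG (Thr) — missense.
Codon 5: GGC (Gly) → GGA (Gly) — synonymous.
Codon 6: GGU (Gly) → GUU (Val) — missense.
Codon 8: GUG (Val) → GUA (Val) — synonymous.
Synonymous: 2 of 4.

2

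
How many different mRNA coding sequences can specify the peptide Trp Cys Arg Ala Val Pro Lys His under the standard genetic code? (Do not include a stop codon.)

Trp: 1 codon.
Cys: 2 codons.
Arg: 6 codons.
Ala: 4 codons.
Val: 4 codons.
Pro: 4 codons.
Lys: 2 codons.
His: 2 codons.
1 × 2 × 6 × 4 × 4 × 4 × 2 × 2 = 3072.

3072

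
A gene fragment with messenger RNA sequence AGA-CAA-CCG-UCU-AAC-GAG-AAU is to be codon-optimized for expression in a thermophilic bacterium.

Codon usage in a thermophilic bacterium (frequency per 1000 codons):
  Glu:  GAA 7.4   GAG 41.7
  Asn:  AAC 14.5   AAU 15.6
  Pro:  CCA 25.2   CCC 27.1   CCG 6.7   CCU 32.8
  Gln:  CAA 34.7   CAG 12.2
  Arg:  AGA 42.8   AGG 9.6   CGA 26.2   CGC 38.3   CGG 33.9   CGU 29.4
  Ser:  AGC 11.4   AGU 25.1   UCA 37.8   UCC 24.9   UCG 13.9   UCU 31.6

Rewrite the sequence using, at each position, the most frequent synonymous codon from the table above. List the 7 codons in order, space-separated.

Codon 1 (Arg): best is AGA at 42.8.
Codon 2 (Gln): best is CAA at 34.7.
Codon 3 (Pro): best is CCU at 32.8.
Codon 4 (Ser): best is UCA at 37.8.
Codon 5 (Asn): best is AAU at 15.6.
Codon 6 (Glu): best is GAG at 41.7.
Codon 7 (Asn): best is AAU at 15.6.

AGA CAA CCU UCA AAU GAG AAU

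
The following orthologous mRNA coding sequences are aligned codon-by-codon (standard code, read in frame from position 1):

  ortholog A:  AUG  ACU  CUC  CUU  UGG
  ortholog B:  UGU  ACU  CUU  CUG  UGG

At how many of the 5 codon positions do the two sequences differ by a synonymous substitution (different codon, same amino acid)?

2

Codon 1: AUG Met / UGU Cys — nonsynonymous.
Codon 2: ACU Thr / ACU Thr — identical.
Codon 3: CUC Leu / CUU Leu — synonymous.
Codon 4: CUU Leu / CUG Leu — synonymous.
Codon 5: UGG Trp / UGG Trp — identical.
Synonymous differences: 2.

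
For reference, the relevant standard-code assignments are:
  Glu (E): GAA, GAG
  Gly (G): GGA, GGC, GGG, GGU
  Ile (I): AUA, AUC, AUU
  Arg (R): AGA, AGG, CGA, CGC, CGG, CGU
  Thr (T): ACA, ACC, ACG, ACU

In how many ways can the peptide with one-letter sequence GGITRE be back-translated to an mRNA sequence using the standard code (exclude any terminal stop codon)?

Gly: 4 codons.
Gly: 4 codons.
Ile: 3 codons.
Thr: 4 codons.
Arg: 6 codons.
Glu: 2 codons.
4 × 4 × 3 × 4 × 6 × 2 = 2304.

2304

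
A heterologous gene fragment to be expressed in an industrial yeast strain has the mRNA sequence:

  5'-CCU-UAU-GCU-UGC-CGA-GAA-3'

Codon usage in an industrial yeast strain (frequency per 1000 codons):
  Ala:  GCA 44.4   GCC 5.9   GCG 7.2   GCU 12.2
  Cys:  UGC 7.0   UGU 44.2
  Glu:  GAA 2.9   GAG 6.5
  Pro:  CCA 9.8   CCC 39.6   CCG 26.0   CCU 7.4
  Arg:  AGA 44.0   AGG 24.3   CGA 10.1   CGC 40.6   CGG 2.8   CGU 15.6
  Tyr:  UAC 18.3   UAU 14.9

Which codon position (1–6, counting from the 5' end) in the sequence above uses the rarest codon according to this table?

Codon 1 CCU (Pro): 7.4 per 1000.
Codon 2 UAU (Tyr): 14.9 per 1000.
Codon 3 GCU (Ala): 12.2 per 1000.
Codon 4 UGC (Cys): 7.0 per 1000.
Codon 5 CGA (Arg): 10.1 per 1000.
Codon 6 GAA (Glu): 2.9 per 1000.
Lowest frequency is 2.9 at codon 6.

6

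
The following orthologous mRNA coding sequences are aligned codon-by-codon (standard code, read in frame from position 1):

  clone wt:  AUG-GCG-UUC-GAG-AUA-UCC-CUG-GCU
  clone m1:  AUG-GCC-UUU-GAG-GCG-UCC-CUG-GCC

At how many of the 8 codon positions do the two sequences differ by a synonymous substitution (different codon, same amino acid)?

Codon 1: AUG Met / AUG Met — identical.
Codon 2: GCG Ala / GCC Ala — synonymous.
Codon 3: UUC Phe / UUU Phe — synonymous.
Codon 4: GAG Glu / GAG Glu — identical.
Codon 5: AUA Ile / GCG Ala — nonsynonymous.
Codon 6: UCC Ser / UCC Ser — identical.
Codon 7: CUG Leu / CUG Leu — identical.
Codon 8: GCU Ala / GCC Ala — synonymous.
Synonymous differences: 3.

3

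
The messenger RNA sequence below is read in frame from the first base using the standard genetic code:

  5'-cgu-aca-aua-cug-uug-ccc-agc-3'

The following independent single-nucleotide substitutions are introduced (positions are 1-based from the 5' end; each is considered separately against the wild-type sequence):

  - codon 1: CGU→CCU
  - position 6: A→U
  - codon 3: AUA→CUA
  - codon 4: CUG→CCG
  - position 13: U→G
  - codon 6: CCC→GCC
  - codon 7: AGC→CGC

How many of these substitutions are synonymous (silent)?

1

Codon 1: CGU (Arg) → CCU (Pro) — missense.
Codon 2: ACA (Thr) → ACU (Thr) — synonymous.
Codon 3: AUA (Ile) → CUA (Leu) — missense.
Codon 4: CUG (Leu) → CCG (Pro) — missense.
Codon 5: UUG (Leu) → GUG (Val) — missense.
Codon 6: CCC (Pro) → GCC (Ala) — missense.
Codon 7: AGC (Ser) → CGC (Arg) — missense.
Synonymous: 1 of 7.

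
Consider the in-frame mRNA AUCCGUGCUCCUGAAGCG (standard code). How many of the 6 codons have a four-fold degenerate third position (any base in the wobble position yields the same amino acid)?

4

Codon 1 AUC (Ile): third position 3-fold.
Codon 2 CGU (Arg): third position 4-fold.
Codon 3 GCU (Ala): third position 4-fold.
Codon 4 CCU (Pro): third position 4-fold.
Codon 5 GAA (Glu): third position 2-fold.
Codon 6 GCG (Ala): third position 4-fold.
Four-fold degenerate third positions: 4.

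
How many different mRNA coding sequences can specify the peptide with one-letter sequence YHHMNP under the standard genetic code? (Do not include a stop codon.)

64

Tyr: 2 codons.
His: 2 codons.
His: 2 codons.
Met: 1 codon.
Asn: 2 codons.
Pro: 4 codons.
2 × 2 × 2 × 1 × 2 × 4 = 64.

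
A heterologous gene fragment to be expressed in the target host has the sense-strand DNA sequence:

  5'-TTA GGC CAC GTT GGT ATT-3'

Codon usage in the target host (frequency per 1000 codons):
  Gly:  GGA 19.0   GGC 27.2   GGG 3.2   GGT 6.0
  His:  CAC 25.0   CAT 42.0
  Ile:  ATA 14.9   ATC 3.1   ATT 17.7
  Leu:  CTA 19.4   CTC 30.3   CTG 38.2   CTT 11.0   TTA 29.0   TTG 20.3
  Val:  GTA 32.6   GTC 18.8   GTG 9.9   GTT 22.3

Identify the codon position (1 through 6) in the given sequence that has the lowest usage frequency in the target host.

Codon 1 TTA (Leu): 29.0 per 1000.
Codon 2 GGC (Gly): 27.2 per 1000.
Codon 3 CAC (His): 25.0 per 1000.
Codon 4 GTT (Val): 22.3 per 1000.
Codon 5 GGT (Gly): 6.0 per 1000.
Codon 6 ATT (Ile): 17.7 per 1000.
Lowest frequency is 6.0 at codon 5.

5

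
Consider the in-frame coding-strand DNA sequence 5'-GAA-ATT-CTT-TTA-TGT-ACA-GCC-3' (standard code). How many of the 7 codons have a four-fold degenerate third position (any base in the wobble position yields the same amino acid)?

Codon 1 GAA (Glu): third position 2-fold.
Codon 2 ATT (Ile): third position 3-fold.
Codon 3 CTT (Leu): third position 4-fold.
Codon 4 TTA (Leu): third position 2-fold.
Codon 5 TGT (Cys): third position 2-fold.
Codon 6 ACA (Thr): third position 4-fold.
Codon 7 GCC (Ala): third position 4-fold.
Four-fold degenerate third positions: 3.

3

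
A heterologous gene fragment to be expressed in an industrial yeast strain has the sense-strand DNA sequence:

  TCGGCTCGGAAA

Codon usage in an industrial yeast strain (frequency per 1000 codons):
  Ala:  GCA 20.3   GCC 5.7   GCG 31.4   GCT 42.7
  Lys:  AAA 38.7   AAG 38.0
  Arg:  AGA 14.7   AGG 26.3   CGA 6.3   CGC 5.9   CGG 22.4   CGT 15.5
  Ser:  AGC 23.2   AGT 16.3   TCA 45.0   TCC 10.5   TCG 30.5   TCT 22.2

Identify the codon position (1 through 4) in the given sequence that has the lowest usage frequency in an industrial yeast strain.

Codon 1 TCG (Ser): 30.5 per 1000.
Codon 2 GCT (Ala): 42.7 per 1000.
Codon 3 CGG (Arg): 22.4 per 1000.
Codon 4 AAA (Lys): 38.7 per 1000.
Lowest frequency is 22.4 at codon 3.

3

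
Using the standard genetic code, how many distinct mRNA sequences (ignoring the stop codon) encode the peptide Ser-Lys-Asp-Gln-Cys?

96

Ser: 6 codons.
Lys: 2 codons.
Asp: 2 codons.
Gln: 2 codons.
Cys: 2 codons.
6 × 2 × 2 × 2 × 2 = 96.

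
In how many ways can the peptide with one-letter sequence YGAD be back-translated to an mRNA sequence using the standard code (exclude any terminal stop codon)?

Tyr: 2 codons.
Gly: 4 codons.
Ala: 4 codons.
Asp: 2 codons.
2 × 4 × 4 × 2 = 64.

64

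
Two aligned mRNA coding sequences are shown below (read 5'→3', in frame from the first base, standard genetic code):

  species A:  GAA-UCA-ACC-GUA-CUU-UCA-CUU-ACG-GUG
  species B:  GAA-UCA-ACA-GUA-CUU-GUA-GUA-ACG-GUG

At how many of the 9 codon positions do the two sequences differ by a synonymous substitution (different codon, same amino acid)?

1

Codon 1: GAA Glu / GAA Glu — identical.
Codon 2: UCA Ser / UCA Ser — identical.
Codon 3: ACC Thr / ACA Thr — synonymous.
Codon 4: GUA Val / GUA Val — identical.
Codon 5: CUU Leu / CUU Leu — identical.
Codon 6: UCA Ser / GUA Val — nonsynonymous.
Codon 7: CUU Leu / GUA Val — nonsynonymous.
Codon 8: ACG Thr / ACG Thr — identical.
Codon 9: GUG Val / GUG Val — identical.
Synonymous differences: 1.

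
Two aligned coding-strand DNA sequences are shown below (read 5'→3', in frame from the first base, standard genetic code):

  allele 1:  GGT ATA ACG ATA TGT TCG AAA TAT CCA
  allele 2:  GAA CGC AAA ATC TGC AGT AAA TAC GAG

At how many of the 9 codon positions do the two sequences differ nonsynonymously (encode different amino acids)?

Codon 1: GGT Gly / GAA Glu — nonsynonymous.
Codon 2: ATA Ile / CGC Arg — nonsynonymous.
Codon 3: ACG Thr / AAA Lys — nonsynonymous.
Codon 4: ATA Ile / ATC Ile — synonymous.
Codon 5: TGT Cys / TGC Cys — synonymous.
Codon 6: TCG Ser / AGT Ser — synonymous.
Codon 7: AAA Lys / AAA Lys — identical.
Codon 8: TAT Tyr / TAC Tyr — synonymous.
Codon 9: CCA Pro / GAG Glu — nonsynonymous.
Nonsynonymous differences: 4.

4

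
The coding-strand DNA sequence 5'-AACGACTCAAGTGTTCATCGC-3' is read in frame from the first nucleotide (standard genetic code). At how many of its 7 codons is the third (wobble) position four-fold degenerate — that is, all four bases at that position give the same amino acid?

Codon 1 AAC (Asn): third position 2-fold.
Codon 2 GAC (Asp): third position 2-fold.
Codon 3 TCA (Ser): third position 4-fold.
Codon 4 AGT (Ser): third position 2-fold.
Codon 5 GTT (Val): third position 4-fold.
Codon 6 CAT (His): third position 2-fold.
Codon 7 CGC (Arg): third position 4-fold.
Four-fold degenerate third positions: 3.

3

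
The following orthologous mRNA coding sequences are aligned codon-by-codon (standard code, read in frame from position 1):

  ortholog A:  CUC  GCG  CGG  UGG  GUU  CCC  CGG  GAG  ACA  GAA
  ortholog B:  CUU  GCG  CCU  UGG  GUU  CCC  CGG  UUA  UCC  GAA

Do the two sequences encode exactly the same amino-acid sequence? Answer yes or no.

no

Codon 1: CUC Leu / CUU Leu — synonymous.
Codon 2: GCG Ala / GCG Ala — identical.
Codon 3: CGG Arg / CCU Pro — nonsynonymous.
Codon 4: UGG Trp / UGG Trp — identical.
Codon 5: GUU Val / GUU Val — identical.
Codon 6: CCC Pro / CCC Pro — identical.
Codon 7: CGG Arg / CGG Arg — identical.
Codon 8: GAG Glu / UUA Leu — nonsynonymous.
Codon 9: ACA Thr / UCC Ser — nonsynonymous.
Codon 10: GAA Glu / GAA Glu — identical.
Nonsynonymous differences: 3 → different protein.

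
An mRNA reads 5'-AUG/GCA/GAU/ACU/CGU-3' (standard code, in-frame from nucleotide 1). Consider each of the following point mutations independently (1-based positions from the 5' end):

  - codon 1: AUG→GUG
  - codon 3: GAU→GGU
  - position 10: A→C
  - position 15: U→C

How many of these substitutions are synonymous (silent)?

1

Codon 1: AUG (Met) → GUG (Val) — missense.
Codon 3: GAU (Asp) → GGU (Gly) — missense.
Codon 4: ACU (Thr) → CCU (Pro) — missense.
Codon 5: CGU (Arg) → CGC (Arg) — synonymous.
Synonymous: 1 of 4.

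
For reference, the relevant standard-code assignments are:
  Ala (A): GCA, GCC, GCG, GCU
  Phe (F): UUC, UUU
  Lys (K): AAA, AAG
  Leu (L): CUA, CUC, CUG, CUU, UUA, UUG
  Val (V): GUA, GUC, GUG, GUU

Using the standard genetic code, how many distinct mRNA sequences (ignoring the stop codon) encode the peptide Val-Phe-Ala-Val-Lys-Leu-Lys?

3072

Val: 4 codons.
Phe: 2 codons.
Ala: 4 codons.
Val: 4 codons.
Lys: 2 codons.
Leu: 6 codons.
Lys: 2 codons.
4 × 2 × 4 × 4 × 2 × 6 × 2 = 3072.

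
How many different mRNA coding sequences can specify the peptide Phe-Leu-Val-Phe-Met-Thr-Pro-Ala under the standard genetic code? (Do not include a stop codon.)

6144

Phe: 2 codons.
Leu: 6 codons.
Val: 4 codons.
Phe: 2 codons.
Met: 1 codon.
Thr: 4 codons.
Pro: 4 codons.
Ala: 4 codons.
2 × 6 × 4 × 2 × 1 × 4 × 4 × 4 = 6144.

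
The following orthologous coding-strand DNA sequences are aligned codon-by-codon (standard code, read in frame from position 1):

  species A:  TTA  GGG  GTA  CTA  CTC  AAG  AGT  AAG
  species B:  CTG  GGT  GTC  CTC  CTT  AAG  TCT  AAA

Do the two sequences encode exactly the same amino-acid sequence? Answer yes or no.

yes

Codon 1: TTA Leu / CTG Leu — synonymous.
Codon 2: GGG Gly / GGT Gly — synonymous.
Codon 3: GTA Val / GTC Val — synonymous.
Codon 4: CTA Leu / CTC Leu — synonymous.
Codon 5: CTC Leu / CTT Leu — synonymous.
Codon 6: AAG Lys / AAG Lys — identical.
Codon 7: AGT Ser / TCT Ser — synonymous.
Codon 8: AAG Lys / AAA Lys — synonymous.
Nonsynonymous differences: 0 → same protein.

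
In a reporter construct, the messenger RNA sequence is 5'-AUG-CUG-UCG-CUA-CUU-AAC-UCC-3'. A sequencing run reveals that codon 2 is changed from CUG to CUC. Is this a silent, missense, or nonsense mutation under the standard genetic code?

silent

Position 6 falls in codon 2: CUG → Leu.
After the substitution the codon is CUC → Leu.
Both encode Leu, so the change is synonymous.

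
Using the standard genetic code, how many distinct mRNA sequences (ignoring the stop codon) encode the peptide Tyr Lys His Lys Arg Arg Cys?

1152

Tyr: 2 codons.
Lys: 2 codons.
His: 2 codons.
Lys: 2 codons.
Arg: 6 codons.
Arg: 6 codons.
Cys: 2 codons.
2 × 2 × 2 × 2 × 6 × 6 × 2 = 1152.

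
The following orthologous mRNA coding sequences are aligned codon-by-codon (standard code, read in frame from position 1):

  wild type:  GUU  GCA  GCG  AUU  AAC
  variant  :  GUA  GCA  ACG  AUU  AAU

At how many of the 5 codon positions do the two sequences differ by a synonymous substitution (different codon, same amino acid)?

2

Codon 1: GUU Val / GUA Val — synonymous.
Codon 2: GCA Ala / GCA Ala — identical.
Codon 3: GCG Ala / ACG Thr — nonsynonymous.
Codon 4: AUU Ile / AUU Ile — identical.
Codon 5: AAC Asn / AAU Asn — synonymous.
Synonymous differences: 2.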